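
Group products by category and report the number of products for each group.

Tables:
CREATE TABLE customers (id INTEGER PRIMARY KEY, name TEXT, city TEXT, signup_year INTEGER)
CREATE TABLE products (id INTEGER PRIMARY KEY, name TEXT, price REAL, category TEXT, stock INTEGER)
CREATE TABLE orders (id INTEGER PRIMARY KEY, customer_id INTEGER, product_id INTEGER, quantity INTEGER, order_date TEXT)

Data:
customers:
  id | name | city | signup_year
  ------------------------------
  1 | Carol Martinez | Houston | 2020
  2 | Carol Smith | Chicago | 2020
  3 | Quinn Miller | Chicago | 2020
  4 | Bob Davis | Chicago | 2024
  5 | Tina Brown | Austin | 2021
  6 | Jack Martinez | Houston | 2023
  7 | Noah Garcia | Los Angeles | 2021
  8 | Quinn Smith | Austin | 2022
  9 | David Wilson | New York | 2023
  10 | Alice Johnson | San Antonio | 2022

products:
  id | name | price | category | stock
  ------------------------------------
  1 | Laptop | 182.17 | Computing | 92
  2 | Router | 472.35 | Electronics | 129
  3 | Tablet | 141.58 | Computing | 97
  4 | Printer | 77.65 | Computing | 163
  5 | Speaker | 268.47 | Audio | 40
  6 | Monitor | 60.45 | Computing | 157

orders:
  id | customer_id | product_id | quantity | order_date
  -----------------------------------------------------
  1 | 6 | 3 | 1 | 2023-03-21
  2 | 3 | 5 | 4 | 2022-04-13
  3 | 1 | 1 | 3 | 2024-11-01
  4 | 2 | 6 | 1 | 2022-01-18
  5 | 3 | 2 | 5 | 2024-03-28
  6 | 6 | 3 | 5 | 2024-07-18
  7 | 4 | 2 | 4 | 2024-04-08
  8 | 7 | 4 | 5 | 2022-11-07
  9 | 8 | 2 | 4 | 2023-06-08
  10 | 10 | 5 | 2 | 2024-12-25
SELECT category, COUNT(*) AS n FROM products GROUP BY category

Execution result:
category | n
Audio | 1
Computing | 4
Electronics | 1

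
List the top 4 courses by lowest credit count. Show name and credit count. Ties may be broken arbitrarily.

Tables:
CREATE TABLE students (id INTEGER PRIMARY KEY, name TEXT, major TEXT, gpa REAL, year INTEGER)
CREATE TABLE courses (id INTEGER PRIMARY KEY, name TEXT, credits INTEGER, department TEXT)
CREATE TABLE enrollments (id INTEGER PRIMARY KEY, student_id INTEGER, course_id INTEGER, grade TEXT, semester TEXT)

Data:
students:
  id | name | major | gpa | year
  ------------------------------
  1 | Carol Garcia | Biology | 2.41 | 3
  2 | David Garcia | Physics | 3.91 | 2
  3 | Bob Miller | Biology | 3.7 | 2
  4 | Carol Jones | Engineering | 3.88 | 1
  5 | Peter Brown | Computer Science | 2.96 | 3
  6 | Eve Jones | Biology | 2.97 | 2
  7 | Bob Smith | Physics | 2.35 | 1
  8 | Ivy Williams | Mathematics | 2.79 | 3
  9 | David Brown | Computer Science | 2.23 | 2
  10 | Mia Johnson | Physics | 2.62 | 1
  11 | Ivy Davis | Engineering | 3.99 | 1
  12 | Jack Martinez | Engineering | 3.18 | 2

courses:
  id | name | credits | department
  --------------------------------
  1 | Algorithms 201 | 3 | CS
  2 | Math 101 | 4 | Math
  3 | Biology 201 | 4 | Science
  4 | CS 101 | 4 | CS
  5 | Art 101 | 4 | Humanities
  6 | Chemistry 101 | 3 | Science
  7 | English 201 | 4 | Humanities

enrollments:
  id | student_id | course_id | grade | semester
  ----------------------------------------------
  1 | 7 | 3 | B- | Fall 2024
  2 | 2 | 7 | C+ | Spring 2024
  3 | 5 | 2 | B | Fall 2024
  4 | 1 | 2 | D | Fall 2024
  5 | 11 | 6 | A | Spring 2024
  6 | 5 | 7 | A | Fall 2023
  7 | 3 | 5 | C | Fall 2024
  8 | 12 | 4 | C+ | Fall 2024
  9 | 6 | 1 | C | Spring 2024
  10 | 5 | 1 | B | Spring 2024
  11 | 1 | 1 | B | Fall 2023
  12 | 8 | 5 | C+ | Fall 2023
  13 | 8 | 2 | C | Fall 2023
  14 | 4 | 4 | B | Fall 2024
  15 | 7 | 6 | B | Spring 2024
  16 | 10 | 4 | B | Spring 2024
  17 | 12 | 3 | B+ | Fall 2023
SELECT name, credits FROM courses ORDER BY credits ASC LIMIT 4

Execution result:
name | credits
Algorithms 201 | 3
Chemistry 101 | 3
Math 101 | 4
Biology 201 | 4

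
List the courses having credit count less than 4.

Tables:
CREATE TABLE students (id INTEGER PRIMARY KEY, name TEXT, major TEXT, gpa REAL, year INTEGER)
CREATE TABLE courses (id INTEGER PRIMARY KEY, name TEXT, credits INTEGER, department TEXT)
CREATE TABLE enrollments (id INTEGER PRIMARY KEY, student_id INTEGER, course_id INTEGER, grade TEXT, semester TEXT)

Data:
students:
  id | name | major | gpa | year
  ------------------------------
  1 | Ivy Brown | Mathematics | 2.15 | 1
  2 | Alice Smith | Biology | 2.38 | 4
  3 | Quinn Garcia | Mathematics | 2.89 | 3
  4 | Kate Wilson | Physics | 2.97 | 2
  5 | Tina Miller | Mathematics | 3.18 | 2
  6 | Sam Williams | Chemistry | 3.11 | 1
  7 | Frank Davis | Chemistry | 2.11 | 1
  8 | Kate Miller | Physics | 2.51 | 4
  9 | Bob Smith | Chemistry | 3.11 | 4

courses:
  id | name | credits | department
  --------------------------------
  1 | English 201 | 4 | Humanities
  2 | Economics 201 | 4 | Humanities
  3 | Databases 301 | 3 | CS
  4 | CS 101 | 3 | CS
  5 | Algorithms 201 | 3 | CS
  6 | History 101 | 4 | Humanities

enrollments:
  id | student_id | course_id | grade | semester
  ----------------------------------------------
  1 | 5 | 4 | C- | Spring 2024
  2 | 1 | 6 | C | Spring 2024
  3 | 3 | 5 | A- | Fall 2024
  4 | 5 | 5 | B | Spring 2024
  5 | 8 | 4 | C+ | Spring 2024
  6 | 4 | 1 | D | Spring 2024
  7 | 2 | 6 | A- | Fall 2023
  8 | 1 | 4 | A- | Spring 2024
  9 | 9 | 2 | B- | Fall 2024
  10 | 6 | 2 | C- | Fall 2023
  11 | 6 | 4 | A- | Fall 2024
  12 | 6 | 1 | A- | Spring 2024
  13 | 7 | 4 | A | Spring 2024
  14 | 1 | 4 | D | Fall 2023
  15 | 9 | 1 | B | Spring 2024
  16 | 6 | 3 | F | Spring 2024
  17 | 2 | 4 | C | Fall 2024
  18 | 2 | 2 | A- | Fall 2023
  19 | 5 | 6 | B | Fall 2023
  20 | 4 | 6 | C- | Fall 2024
SELECT name, credits FROM courses WHERE credits < 4

Execution result:
name | credits
Databases 301 | 3
CS 101 | 3
Algorithms 201 | 3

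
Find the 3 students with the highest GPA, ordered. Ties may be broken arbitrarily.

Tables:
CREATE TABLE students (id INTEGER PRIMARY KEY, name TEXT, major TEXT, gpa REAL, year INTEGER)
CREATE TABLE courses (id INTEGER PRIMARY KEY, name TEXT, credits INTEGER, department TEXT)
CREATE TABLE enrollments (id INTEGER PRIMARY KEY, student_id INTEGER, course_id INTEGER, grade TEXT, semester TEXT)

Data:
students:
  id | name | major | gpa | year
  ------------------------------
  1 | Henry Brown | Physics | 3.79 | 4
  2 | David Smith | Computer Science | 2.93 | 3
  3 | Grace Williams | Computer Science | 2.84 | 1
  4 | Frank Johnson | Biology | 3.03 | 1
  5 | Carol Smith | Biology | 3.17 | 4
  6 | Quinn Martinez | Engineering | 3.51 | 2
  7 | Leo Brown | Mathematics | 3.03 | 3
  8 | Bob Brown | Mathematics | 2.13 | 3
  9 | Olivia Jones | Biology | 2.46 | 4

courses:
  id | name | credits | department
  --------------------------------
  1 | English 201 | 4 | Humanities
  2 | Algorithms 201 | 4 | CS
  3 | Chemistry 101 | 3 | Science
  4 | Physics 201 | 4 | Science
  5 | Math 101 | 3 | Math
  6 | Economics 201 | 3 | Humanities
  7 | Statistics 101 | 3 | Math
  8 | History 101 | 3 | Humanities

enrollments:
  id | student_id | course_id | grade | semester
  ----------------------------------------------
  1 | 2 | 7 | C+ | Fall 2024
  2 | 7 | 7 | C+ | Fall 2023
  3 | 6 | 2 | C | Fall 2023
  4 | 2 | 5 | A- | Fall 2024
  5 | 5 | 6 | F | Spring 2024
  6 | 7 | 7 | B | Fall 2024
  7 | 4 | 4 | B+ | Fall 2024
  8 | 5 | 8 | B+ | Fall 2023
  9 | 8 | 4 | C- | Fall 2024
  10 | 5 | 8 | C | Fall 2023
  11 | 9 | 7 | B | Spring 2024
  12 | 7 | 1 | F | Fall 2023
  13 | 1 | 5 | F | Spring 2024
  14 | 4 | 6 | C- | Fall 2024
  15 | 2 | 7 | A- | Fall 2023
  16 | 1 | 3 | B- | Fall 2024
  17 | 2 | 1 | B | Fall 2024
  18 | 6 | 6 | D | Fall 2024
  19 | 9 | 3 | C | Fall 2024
SELECT name, gpa FROM students ORDER BY gpa DESC LIMIT 3

Execution result:
name | gpa
Henry Brown | 3.79
Quinn Martinez | 3.51
Carol Smith | 3.17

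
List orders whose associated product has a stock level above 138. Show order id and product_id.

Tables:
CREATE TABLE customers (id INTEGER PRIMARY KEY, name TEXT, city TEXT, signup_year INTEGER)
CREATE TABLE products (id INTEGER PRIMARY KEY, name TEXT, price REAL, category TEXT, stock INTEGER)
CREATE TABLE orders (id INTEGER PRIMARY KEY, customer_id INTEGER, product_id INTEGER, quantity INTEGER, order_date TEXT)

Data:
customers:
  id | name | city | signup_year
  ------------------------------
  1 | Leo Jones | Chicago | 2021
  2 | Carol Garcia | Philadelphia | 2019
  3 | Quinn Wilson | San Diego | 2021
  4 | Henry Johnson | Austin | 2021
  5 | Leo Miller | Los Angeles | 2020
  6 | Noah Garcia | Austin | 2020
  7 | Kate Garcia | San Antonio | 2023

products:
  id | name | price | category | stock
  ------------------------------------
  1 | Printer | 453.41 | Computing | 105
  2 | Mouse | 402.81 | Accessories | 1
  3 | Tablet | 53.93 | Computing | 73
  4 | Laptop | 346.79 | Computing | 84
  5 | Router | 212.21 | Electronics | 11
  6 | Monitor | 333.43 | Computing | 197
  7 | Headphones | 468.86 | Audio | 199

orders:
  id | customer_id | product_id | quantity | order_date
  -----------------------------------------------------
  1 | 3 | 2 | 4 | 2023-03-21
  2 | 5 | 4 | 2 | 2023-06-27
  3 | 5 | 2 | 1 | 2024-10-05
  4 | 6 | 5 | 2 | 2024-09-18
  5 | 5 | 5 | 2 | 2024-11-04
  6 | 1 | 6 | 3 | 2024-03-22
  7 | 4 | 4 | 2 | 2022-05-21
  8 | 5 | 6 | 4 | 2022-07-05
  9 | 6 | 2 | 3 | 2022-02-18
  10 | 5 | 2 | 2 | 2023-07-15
SELECT id, product_id FROM orders WHERE product_id IN (SELECT id FROM products WHERE stock > 138)

Execution result:
id | product_id
6 | 6
8 | 6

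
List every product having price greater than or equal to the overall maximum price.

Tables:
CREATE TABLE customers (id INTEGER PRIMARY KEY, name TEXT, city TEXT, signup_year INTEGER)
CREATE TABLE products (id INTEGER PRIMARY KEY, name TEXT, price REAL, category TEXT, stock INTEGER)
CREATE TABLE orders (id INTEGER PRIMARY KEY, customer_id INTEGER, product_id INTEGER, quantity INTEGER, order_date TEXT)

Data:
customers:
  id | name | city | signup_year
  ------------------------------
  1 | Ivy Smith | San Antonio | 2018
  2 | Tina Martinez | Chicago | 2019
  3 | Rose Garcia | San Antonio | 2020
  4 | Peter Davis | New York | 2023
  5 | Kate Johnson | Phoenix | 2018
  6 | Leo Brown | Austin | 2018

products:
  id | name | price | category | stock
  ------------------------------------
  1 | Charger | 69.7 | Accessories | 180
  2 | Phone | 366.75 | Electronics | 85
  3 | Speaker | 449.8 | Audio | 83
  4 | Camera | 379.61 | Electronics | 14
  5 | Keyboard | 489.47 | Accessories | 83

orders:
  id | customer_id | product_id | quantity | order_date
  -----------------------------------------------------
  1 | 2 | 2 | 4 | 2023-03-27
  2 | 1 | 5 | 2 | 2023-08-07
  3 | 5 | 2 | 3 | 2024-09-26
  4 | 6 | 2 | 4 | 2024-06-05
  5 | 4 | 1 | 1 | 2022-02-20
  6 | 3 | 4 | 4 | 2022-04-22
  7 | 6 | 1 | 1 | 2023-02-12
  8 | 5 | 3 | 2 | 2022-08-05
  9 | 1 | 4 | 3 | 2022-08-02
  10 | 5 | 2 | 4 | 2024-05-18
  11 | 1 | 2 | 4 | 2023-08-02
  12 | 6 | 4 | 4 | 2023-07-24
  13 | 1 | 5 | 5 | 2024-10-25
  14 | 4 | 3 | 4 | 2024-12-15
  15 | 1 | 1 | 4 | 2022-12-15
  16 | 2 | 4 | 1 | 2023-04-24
SELECT name, price FROM products WHERE price >= (SELECT MAX(price) FROM products)

Execution result:
name | price
Keyboard | 489.47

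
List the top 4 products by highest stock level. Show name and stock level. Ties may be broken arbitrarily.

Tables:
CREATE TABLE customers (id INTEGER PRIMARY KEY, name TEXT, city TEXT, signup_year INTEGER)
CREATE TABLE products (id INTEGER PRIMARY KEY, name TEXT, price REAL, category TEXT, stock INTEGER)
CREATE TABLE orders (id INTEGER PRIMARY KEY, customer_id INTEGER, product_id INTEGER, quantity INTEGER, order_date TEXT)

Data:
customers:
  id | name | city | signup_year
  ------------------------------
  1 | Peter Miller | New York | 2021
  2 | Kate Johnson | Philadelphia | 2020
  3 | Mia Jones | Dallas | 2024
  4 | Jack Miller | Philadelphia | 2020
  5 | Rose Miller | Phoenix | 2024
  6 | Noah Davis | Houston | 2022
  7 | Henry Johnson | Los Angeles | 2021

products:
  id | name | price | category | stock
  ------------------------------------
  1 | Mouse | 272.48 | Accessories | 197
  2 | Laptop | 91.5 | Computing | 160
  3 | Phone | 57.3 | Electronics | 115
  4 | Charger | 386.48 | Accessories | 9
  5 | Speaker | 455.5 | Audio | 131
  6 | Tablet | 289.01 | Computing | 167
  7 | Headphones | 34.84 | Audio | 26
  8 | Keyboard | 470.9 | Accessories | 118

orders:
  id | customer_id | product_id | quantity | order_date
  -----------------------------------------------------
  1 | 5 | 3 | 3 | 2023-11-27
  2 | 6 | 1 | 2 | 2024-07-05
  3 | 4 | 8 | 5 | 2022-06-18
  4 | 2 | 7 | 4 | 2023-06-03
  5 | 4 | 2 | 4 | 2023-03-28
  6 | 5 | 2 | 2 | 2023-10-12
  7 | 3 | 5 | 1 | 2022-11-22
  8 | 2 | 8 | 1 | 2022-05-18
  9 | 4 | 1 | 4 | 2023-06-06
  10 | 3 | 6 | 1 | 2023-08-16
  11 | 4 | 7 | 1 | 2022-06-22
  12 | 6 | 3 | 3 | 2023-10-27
SELECT name, stock FROM products ORDER BY stock DESC LIMIT 4

Execution result:
name | stock
Mouse | 197
Tablet | 167
Laptop | 160
Speaker | 131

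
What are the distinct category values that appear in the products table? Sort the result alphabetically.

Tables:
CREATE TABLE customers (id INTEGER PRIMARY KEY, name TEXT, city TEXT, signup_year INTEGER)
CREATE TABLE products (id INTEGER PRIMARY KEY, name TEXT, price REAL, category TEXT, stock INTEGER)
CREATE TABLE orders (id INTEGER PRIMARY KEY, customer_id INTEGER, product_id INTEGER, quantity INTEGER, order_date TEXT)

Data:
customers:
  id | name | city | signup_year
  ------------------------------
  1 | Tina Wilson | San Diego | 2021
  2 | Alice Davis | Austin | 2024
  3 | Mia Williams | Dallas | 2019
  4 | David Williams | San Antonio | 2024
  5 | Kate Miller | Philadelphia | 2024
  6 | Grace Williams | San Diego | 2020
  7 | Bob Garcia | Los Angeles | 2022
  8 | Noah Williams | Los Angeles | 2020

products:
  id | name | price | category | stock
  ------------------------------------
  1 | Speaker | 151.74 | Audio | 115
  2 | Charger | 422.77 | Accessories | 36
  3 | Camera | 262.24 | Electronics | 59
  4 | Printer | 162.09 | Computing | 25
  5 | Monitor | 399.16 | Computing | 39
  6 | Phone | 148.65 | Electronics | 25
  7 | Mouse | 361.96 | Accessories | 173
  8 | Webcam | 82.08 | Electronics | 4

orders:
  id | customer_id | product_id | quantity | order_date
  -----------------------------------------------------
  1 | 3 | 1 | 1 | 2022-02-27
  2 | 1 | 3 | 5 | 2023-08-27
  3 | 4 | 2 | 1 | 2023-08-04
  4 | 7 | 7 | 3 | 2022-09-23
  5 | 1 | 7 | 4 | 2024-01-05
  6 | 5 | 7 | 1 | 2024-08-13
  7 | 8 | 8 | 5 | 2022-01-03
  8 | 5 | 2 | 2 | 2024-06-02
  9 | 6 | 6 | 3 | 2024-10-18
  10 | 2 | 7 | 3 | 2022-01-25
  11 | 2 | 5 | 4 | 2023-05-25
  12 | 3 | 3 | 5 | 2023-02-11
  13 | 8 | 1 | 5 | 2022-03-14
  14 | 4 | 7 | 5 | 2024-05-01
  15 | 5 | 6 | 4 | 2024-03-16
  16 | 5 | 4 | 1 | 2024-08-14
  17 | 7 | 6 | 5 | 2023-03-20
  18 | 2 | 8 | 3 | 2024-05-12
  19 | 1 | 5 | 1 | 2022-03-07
SELECT DISTINCT category FROM products ORDER BY category

Execution result:
category
Accessories
Audio
Computing
Electronics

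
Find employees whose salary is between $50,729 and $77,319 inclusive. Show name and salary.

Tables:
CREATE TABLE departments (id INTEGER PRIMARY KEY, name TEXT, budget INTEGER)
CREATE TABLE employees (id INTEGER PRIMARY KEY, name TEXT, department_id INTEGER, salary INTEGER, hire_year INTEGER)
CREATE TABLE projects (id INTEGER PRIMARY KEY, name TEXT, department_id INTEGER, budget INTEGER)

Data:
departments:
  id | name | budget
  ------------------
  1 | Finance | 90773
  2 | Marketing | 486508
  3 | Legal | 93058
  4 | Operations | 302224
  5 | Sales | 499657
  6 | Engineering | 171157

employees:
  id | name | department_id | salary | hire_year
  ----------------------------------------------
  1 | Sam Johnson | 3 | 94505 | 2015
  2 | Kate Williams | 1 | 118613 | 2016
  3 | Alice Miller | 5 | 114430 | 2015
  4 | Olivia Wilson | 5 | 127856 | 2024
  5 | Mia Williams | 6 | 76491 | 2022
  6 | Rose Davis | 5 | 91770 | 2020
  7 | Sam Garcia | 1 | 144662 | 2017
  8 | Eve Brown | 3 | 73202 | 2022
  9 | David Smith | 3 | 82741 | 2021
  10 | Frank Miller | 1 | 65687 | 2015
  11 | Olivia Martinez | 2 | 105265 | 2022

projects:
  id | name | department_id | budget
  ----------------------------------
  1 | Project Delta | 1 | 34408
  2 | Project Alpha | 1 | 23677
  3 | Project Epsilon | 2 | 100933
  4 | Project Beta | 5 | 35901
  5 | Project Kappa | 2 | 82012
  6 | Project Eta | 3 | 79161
SELECT name, salary FROM employees WHERE salary BETWEEN 50729 AND 77319

Execution result:
name | salary
Mia Williams | 76491
Eve Brown | 73202
Frank Miller | 65687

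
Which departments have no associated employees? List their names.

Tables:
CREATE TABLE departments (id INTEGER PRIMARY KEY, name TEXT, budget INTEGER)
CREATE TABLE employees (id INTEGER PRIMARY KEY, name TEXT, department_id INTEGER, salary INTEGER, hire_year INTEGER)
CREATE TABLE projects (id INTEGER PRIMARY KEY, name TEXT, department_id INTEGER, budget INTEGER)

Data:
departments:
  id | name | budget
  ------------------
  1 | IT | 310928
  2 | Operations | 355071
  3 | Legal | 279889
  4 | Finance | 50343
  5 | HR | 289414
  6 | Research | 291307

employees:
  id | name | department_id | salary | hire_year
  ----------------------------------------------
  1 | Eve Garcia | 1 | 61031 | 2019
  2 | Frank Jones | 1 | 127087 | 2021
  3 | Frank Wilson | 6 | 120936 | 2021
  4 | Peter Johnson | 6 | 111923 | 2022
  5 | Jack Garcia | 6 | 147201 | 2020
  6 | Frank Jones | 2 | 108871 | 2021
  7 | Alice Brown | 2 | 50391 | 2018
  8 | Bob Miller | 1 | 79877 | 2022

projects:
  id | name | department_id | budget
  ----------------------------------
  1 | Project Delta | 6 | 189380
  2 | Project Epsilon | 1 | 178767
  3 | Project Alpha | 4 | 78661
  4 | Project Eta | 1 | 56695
SELECT p.name FROM departments p LEFT JOIN employees c ON c.department_id = p.id WHERE c.id IS NULL

Execution result:
name
Legal
Finance
HR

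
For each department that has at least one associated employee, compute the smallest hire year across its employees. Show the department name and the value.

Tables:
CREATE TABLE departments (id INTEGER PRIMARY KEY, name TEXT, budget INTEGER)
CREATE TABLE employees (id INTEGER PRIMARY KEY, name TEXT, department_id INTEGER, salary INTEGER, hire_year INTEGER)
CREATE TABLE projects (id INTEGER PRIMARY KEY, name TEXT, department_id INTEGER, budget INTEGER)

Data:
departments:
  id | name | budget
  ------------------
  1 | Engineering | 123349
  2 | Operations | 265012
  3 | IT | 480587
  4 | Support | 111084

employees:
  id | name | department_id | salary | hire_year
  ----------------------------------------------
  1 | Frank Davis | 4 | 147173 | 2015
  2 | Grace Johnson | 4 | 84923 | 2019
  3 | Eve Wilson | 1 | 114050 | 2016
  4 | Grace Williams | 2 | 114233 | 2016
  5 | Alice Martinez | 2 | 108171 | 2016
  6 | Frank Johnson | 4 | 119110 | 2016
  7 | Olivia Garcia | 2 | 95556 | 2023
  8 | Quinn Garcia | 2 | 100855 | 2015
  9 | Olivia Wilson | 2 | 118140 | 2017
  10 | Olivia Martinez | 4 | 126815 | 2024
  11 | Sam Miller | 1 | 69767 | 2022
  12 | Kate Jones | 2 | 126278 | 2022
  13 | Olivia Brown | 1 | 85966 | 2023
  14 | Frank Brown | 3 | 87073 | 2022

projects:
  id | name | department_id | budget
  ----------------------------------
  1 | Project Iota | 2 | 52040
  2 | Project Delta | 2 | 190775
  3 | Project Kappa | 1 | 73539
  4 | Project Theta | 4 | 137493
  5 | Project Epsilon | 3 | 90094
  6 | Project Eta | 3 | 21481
SELECT p.name, MIN(c.hire_year) AS min_hire_year FROM employees c JOIN departments p ON c.department_id = p.id GROUP BY p.id, p.name

Execution result:
name | min_hire_year
Engineering | 2016
Operations | 2015
IT | 2022
Support | 2015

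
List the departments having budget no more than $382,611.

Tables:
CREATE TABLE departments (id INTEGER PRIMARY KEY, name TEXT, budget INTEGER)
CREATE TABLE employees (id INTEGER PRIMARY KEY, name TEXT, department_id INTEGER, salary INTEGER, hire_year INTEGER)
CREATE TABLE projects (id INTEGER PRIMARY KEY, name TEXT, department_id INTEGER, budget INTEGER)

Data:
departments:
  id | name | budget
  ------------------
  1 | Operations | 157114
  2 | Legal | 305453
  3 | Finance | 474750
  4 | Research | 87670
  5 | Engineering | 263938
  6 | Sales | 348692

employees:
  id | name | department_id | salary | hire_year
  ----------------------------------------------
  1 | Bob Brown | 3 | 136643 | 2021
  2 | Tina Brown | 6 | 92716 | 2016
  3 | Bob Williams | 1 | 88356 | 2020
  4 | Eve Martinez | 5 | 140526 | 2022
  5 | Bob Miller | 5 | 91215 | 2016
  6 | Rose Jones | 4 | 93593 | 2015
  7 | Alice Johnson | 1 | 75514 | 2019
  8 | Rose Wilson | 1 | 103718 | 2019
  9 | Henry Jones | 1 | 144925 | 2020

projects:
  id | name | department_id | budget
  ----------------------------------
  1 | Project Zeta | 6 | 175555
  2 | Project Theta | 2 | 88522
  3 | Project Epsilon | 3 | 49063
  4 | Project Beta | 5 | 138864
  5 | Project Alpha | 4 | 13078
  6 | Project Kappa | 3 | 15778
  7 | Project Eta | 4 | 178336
SELECT name, budget FROM departments WHERE budget <= 382611

Execution result:
name | budget
Operations | 157114
Legal | 305453
Research | 87670
Engineering | 263938
Sales | 348692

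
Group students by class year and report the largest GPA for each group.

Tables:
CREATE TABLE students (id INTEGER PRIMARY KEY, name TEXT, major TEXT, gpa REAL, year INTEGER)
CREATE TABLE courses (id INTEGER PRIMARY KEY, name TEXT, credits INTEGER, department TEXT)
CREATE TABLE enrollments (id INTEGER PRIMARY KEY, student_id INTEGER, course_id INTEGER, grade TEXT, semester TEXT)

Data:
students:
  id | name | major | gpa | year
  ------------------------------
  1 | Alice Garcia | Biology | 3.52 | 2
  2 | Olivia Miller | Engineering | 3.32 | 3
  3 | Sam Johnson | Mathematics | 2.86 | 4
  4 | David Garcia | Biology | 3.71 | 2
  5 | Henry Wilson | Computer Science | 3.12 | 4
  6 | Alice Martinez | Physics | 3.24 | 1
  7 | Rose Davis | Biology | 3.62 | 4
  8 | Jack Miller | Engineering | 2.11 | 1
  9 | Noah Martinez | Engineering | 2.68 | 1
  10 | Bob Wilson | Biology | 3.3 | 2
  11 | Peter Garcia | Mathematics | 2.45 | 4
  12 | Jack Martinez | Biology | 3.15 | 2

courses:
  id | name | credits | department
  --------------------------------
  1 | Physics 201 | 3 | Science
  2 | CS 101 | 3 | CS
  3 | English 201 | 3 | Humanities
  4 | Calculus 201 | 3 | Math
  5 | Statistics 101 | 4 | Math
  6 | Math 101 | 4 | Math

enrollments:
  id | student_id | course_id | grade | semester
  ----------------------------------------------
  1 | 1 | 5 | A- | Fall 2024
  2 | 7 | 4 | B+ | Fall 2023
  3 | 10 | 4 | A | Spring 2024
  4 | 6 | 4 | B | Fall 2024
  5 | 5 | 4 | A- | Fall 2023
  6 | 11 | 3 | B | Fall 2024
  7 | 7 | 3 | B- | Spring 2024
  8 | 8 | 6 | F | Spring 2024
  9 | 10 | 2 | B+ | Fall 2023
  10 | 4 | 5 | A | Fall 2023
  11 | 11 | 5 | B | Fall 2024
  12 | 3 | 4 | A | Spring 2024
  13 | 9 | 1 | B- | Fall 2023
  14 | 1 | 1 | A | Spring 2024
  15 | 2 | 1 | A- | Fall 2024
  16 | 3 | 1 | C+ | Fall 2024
SELECT year, MAX(gpa) AS max_gpa FROM students GROUP BY year

Execution result:
year | max_gpa
1 | 3.24
2 | 3.71
3 | 3.32
4 | 3.62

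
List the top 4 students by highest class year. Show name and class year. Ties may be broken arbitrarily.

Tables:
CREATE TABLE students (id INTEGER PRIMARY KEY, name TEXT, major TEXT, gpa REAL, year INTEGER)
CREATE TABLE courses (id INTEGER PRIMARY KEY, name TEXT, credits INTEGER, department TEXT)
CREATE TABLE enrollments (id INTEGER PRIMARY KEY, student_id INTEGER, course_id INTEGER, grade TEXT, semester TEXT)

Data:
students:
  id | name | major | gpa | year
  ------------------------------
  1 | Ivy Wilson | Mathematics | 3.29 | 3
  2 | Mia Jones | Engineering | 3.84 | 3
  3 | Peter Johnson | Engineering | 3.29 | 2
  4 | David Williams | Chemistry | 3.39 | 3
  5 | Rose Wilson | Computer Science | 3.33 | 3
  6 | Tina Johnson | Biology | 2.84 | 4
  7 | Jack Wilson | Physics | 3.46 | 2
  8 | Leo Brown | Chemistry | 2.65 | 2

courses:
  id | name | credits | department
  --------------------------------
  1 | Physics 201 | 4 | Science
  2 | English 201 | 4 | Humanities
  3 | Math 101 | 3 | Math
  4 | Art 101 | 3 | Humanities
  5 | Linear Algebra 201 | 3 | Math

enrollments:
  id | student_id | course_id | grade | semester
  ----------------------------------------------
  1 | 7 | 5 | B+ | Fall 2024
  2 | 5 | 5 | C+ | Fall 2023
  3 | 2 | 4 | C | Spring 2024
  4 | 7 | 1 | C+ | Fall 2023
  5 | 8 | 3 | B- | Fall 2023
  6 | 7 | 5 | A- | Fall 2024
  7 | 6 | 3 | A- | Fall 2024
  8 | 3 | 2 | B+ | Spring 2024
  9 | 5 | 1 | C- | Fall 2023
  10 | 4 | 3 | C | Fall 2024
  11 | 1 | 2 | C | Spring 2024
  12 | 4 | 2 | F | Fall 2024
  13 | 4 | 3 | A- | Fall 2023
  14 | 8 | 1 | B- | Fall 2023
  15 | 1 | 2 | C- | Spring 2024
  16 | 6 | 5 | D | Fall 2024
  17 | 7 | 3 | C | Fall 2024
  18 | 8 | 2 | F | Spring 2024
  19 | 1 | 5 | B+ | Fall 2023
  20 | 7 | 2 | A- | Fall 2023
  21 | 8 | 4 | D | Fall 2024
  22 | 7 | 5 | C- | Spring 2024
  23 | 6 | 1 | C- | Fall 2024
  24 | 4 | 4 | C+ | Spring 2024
SELECT name, year FROM students ORDER BY year DESC LIMIT 4

Execution result:
name | year
Tina Johnson | 4
Ivy Wilson | 3
Mia Jones | 3
David Williams | 3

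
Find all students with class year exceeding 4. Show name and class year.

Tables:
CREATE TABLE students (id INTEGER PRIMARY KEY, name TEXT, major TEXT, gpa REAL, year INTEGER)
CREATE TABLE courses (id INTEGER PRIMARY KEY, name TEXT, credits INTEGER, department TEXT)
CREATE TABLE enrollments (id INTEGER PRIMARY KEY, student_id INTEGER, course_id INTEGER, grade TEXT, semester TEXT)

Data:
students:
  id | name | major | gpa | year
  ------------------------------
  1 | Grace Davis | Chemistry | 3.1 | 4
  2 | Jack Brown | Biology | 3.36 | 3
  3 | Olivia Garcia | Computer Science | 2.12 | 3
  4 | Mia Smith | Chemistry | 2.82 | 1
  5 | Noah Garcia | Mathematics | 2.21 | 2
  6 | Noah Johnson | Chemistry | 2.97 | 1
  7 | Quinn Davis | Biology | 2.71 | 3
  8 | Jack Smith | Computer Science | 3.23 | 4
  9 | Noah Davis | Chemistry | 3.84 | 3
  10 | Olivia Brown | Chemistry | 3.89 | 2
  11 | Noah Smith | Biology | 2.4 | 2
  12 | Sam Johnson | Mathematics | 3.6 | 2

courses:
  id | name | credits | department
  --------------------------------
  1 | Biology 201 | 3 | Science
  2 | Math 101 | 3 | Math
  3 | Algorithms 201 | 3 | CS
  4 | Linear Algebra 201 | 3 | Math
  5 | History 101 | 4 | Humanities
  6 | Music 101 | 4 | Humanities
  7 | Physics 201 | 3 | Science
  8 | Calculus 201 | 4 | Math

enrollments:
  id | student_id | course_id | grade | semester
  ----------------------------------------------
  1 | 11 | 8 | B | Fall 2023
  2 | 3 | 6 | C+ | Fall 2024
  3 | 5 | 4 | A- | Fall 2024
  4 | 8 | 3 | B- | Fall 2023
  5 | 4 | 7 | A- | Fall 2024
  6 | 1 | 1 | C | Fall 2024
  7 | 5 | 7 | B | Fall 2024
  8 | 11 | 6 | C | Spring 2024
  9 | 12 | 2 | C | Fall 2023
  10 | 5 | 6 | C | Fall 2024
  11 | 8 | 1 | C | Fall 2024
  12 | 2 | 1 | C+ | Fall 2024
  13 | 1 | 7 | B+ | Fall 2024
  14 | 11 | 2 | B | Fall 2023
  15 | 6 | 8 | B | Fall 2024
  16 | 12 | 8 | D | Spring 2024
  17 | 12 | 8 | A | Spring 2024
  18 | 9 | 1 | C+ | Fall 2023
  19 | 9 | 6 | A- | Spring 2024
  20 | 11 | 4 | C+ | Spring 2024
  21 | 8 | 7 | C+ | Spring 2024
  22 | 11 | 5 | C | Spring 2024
SELECT name, year FROM students WHERE year > 4

Execution result:
(no rows)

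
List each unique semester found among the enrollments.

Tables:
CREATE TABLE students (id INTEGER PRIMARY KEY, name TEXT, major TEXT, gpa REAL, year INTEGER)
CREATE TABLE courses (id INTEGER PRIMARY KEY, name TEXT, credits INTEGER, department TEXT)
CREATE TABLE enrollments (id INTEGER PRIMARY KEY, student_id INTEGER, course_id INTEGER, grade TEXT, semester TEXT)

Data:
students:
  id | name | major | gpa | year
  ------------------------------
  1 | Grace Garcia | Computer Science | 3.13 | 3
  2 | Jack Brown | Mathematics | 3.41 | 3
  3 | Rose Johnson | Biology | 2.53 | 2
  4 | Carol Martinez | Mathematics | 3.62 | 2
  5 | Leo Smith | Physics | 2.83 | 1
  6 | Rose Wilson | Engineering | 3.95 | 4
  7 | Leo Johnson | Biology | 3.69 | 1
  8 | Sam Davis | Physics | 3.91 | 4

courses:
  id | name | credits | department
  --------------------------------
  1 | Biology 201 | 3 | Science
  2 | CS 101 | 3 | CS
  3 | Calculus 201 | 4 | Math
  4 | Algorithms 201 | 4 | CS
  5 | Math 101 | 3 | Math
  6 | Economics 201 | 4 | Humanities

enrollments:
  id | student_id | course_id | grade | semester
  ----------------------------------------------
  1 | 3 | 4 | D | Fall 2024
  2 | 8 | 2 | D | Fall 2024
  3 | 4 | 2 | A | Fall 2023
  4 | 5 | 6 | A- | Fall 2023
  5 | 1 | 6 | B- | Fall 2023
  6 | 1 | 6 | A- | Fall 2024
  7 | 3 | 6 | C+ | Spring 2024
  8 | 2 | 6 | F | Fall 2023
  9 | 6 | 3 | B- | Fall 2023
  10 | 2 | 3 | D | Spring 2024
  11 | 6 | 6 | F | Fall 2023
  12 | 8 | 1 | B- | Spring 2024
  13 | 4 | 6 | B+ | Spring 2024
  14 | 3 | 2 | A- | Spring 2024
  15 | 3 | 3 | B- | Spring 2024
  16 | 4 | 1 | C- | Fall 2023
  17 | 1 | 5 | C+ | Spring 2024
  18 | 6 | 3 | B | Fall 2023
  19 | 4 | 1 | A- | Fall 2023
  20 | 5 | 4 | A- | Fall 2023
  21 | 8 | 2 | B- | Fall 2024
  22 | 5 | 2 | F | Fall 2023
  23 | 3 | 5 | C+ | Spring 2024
SELECT DISTINCT semester FROM enrollments

Execution result:
semester
Fall 2024
Fall 2023
Spring 2024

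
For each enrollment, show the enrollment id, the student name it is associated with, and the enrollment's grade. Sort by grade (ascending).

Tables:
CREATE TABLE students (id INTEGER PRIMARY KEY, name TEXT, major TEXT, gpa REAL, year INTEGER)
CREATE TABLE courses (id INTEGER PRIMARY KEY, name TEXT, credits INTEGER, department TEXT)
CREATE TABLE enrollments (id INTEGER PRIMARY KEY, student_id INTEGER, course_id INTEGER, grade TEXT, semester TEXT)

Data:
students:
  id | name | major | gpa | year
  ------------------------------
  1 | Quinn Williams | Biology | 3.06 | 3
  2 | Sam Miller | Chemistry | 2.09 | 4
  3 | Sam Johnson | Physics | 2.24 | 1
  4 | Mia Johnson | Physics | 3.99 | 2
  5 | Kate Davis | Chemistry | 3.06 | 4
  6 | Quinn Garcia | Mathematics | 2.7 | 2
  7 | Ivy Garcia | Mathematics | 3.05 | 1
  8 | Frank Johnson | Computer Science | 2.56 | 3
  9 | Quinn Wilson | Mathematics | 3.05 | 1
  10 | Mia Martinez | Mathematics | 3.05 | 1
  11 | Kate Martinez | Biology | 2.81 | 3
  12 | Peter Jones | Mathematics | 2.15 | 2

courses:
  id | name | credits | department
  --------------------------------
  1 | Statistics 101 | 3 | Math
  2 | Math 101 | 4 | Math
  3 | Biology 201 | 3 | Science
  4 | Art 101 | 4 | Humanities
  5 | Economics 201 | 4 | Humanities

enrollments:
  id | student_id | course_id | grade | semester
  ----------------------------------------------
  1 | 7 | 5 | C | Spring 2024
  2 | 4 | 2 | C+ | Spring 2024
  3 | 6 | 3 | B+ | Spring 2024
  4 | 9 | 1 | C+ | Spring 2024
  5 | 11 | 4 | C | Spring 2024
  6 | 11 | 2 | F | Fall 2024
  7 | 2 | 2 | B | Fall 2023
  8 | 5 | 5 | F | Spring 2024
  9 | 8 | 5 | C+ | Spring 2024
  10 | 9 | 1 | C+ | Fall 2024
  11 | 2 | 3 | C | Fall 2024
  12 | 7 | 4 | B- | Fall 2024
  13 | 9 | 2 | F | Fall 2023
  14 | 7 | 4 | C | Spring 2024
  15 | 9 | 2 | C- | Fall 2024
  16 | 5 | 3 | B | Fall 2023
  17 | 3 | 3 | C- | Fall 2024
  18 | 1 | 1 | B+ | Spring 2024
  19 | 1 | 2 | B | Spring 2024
SELECT c.id, p.name AS student, c.grade FROM enrollments c JOIN students p ON c.student_id = p.id ORDER BY c.grade ASC

Execution result:
id | student | grade
7 | Sam Miller | B
16 | Kate Davis | B
19 | Quinn Williams | B
3 | Quinn Garcia | B+
18 | Quinn Williams | B+
12 | Ivy Garcia | B-
1 | Ivy Garcia | C
5 | Kate Martinez | C
11 | Sam Miller | C
14 | Ivy Garcia | C
2 | Mia Johnson | C+
4 | Quinn Wilson | C+
9 | Frank Johnson | C+
10 | Quinn Wilson | C+
15 | Quinn Wilson | C-
17 | Sam Johnson | C-
6 | Kate Martinez | F
8 | Kate Davis | F
13 | Quinn Wilson | F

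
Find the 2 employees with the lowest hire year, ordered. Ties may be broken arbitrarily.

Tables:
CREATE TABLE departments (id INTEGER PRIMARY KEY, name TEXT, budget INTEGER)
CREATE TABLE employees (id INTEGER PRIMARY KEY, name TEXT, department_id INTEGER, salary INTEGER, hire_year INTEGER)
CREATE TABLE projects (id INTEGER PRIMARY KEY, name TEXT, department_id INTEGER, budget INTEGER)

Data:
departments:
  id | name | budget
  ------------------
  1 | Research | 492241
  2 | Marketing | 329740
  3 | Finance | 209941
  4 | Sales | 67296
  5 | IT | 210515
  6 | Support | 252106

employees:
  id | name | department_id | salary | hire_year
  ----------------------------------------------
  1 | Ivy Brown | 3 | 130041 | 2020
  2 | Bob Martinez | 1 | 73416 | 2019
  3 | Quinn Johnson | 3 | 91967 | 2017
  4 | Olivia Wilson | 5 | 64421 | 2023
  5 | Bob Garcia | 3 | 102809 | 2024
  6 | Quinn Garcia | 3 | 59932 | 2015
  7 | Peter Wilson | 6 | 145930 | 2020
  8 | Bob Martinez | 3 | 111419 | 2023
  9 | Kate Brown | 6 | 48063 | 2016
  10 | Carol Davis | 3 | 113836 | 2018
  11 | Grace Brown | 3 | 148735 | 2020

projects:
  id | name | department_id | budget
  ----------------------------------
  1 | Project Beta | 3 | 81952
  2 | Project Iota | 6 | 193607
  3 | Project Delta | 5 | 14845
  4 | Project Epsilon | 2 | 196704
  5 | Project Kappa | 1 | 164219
SELECT name, hire_year FROM employees ORDER BY hire_year ASC LIMIT 2

Execution result:
name | hire_year
Quinn Garcia | 2015
Kate Brown | 2016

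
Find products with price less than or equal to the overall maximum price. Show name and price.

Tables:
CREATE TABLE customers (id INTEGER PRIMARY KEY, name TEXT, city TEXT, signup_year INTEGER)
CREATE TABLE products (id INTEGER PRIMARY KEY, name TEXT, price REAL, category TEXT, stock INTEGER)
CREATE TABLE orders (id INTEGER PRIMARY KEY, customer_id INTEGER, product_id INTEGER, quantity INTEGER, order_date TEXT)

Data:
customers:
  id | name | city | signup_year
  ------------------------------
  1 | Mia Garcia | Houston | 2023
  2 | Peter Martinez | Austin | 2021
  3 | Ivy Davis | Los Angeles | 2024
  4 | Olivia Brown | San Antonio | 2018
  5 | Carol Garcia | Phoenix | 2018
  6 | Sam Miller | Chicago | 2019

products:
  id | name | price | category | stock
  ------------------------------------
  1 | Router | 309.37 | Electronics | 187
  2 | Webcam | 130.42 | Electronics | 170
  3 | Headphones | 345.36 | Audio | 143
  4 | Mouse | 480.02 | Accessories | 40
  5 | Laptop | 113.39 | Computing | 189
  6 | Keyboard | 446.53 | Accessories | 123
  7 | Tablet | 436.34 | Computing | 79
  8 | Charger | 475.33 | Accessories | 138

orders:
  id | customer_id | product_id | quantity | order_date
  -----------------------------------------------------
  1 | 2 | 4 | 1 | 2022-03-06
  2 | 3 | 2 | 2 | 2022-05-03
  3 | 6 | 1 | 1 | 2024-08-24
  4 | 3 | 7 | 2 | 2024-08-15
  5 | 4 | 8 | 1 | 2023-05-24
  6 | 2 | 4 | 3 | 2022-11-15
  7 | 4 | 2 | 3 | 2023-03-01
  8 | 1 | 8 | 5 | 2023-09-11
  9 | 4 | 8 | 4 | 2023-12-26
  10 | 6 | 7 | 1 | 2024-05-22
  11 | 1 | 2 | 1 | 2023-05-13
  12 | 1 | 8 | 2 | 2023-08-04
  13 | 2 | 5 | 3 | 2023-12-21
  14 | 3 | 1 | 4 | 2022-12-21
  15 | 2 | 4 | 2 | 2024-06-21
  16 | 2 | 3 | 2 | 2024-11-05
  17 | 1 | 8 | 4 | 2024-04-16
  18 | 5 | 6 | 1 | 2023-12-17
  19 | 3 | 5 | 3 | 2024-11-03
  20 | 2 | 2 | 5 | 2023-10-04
SELECT name, price FROM products WHERE price <= (SELECT MAX(price) FROM products)

Execution result:
name | price
Router | 309.37
Webcam | 130.42
Headphones | 345.36
Mouse | 480.02
Laptop | 113.39
Keyboard | 446.53
Tablet | 436.34
Charger | 475.33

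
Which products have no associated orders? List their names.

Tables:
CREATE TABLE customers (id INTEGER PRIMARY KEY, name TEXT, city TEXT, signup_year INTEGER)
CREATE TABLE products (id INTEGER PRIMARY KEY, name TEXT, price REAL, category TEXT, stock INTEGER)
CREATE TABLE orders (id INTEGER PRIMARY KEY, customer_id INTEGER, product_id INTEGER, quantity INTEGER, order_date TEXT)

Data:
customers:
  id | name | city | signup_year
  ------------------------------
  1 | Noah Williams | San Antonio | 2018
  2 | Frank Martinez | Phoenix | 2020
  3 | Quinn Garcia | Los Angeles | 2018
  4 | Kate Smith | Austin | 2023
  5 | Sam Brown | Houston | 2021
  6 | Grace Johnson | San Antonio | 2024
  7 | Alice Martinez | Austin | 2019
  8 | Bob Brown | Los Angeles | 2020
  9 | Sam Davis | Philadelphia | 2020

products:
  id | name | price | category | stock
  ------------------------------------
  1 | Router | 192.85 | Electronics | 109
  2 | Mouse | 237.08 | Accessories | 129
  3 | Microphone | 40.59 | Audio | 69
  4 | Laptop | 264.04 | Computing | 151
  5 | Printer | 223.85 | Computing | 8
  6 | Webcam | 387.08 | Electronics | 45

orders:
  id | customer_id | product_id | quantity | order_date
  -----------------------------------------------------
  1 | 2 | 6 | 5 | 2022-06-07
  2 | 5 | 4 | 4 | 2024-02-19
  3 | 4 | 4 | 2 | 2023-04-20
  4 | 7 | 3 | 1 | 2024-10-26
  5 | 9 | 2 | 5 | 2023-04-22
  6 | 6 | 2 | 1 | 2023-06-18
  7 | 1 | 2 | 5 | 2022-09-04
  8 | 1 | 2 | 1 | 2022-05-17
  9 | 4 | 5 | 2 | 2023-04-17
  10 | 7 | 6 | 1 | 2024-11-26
SELECT p.name FROM products p LEFT JOIN orders c ON c.product_id = p.id WHERE c.id IS NULL

Execution result:
Router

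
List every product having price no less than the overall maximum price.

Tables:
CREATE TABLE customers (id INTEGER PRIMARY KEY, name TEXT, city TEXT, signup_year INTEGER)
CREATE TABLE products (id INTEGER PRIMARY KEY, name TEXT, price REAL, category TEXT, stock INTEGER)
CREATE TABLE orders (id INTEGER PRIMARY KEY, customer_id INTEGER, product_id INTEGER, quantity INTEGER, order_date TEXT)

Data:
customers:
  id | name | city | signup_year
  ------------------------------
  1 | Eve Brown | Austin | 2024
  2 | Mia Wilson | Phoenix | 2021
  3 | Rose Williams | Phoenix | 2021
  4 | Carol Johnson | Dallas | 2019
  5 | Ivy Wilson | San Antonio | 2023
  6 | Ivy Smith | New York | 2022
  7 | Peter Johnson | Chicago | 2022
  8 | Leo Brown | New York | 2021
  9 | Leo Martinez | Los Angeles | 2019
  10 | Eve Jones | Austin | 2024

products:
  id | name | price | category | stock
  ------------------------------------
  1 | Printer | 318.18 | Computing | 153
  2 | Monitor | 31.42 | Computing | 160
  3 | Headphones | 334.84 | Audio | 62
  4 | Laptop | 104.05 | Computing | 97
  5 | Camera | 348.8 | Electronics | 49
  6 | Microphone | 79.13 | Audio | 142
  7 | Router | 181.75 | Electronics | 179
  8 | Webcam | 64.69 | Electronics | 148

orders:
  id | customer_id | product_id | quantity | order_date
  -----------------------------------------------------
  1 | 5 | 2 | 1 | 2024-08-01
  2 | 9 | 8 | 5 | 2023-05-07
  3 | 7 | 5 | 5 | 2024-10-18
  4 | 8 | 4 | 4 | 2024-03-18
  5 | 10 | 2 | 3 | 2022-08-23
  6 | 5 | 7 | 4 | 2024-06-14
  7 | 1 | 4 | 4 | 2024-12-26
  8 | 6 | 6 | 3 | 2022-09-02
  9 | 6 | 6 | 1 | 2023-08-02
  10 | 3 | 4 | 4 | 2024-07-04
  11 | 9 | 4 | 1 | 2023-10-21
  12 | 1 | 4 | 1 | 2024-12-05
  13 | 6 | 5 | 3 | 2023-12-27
SELECT name, price FROM products WHERE price >= (SELECT MAX(price) FROM products)

Execution result:
name | price
Camera | 348.80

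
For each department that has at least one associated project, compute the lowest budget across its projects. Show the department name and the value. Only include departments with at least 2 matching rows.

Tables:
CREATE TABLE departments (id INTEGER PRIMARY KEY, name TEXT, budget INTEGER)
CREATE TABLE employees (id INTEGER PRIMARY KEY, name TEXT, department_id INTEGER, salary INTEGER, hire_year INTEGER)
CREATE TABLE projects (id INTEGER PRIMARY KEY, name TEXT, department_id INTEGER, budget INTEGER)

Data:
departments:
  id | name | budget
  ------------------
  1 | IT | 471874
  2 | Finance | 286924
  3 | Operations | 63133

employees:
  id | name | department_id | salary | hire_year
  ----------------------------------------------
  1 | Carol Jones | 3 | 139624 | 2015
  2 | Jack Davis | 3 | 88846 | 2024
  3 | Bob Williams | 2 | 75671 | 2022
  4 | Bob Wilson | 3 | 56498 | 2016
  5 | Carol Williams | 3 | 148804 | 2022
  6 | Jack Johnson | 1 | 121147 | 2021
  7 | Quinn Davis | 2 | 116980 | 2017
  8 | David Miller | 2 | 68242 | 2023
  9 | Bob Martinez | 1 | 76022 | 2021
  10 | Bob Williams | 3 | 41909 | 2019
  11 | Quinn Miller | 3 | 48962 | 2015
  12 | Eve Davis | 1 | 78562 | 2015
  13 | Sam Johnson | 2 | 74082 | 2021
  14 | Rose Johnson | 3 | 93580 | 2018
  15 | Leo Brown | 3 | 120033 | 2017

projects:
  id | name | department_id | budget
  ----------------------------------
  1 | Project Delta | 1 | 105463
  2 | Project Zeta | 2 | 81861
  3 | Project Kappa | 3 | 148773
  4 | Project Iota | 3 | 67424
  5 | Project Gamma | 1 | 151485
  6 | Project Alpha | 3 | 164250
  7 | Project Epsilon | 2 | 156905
SELECT p.name, MIN(c.budget) AS min_budget FROM projects c JOIN departments p ON c.department_id = p.id GROUP BY p.id, p.name HAVING COUNT(*) >= 2

Execution result:
name | min_budget
IT | 105463
Finance | 81861
Operations | 67424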